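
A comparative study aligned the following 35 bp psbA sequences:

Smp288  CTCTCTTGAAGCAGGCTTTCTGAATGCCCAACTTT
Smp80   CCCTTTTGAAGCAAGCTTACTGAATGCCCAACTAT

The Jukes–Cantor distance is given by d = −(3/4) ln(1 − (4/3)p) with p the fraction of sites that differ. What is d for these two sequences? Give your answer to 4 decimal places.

0.1585

Differing sites — 2:T/C; 5:C/T; 14:G/A; 19:T/A; 34:T/A.
p = 5/35 = 0.142857.
d = −0.75 · ln(1 − (4/3)·0.142857) = −0.75 · ln(0.809524) = −0.75 · (-0.211309) = 0.1585.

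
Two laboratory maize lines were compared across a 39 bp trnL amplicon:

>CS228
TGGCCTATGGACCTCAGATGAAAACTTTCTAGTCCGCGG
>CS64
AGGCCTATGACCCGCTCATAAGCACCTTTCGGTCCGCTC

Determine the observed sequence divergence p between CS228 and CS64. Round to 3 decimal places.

0.385

Mismatches occur at site 1 (T→A), site 10 (G→A), site 11 (A→C), site 14 (T→G), site 16 (A→T), site 17 (G→C), site 20 (G→A), site 22 (A→G), site 23 (A→C), site 26 (T→C), site 29 (C→T), site 30 (T→C), site 31 (A→G), site 38 (G→T), site 39 (G→C).
There are 15 differences over 39 sites, so p = 15/39 = 0.385.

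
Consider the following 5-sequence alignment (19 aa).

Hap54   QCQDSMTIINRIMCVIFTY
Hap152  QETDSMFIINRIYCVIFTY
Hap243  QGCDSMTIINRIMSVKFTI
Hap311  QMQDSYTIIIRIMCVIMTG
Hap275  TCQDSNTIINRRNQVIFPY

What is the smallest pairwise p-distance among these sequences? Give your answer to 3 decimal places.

0.211

Pairwise Hamming distances:
  Hap54 vs Hap152: 4
  Hap54 vs Hap243: 5
  Hap54 vs Hap311: 5
  Hap54 vs Hap275: 6
  Hap152 vs Hap243: 7
  Hap152 vs Hap311: 8
  Hap152 vs Hap275: 9
  Hap243 vs Hap311: 8
  Hap243 vs Hap275: 10
  Hap311 vs Hap275: 10
The smallest is 4 mismatches, between Hap54 and Hap152; p = 4/19 = 0.211.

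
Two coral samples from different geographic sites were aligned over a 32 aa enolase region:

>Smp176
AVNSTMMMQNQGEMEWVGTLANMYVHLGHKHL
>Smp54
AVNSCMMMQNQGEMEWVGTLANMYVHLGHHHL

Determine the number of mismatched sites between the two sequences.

2

The sequences differ at positions 5 (T/C), 30 (K/H).
That gives 2 mismatches out of 32 aligned sites, so the Hamming distance is 2.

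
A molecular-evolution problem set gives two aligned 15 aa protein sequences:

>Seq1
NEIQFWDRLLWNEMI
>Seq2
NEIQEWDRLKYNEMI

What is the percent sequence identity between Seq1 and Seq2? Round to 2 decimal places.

The sequences differ at positions 5 (F/E), 10 (L/K), 11 (W/Y).
12 of the 15 sites match, so the percent identity is 12/15 × 100 = 80.00%.

80.00%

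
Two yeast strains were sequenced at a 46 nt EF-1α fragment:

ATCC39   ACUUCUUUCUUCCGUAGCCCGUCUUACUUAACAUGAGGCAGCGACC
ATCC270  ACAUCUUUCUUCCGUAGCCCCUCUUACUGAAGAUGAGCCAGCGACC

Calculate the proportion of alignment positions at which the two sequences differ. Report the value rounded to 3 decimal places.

Mismatches occur at site 3 (U/A), site 21 (G/C), site 29 (U/G), site 32 (C/G), site 38 (G/C).
There are 5 differences over 46 sites, so p = 5/46 = 0.109.

0.109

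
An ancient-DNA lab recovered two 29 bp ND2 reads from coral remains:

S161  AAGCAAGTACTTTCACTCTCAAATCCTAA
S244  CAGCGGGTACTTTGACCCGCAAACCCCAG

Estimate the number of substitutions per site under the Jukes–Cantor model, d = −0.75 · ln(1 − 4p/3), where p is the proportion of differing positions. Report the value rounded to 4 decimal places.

0.4006

Differing sites — 1:A/C; 5:A/G; 6:A/G; 14:C/G; 17:T/C; 19:T/G; 24:T/C; 27:T/C; 29:A/G.
p = 9/29 = 0.310345.
d = −0.75 · ln(1 − (4/3)·0.310345) = −0.75 · ln(0.586207) = −0.75 · (-0.534082) = 0.4006.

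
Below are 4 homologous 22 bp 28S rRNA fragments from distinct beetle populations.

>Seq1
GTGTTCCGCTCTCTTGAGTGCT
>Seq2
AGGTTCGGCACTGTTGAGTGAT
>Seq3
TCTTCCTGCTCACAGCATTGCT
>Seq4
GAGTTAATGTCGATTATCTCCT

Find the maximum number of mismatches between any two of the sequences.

16

Pairwise Hamming distances:
  Seq1 vs Seq2: 6
  Seq1 vs Seq3: 10
  Seq1 vs Seq4: 11
  Seq2 vs Seq3: 13
  Seq2 vs Seq4: 14
  Seq3 vs Seq4: 16
The largest is 16, between Seq3 and Seq4.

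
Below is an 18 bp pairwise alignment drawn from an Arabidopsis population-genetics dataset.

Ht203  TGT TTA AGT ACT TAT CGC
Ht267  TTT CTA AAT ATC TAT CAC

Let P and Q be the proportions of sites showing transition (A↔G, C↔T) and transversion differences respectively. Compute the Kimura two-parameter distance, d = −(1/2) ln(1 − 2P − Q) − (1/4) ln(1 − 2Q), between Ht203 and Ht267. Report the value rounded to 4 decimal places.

0.5017

Mismatches occur at site 2 (G↔T, transversion), site 4 (T↔C, transition), site 8 (G↔A, transition), site 11 (C↔T, transition), site 12 (T↔C, transition), site 17 (G↔A, transition).
Of the 6 differences, 5 transitions and 1 transversion over 18 sites: P = 5/18 = 0.277778, Q = 1/18 = 0.055556.
d = −0.5·ln(0.388888) − 0.25·ln(0.888888) = −0.5·(-0.944464) − 0.25·(-0.117784) = 0.5017.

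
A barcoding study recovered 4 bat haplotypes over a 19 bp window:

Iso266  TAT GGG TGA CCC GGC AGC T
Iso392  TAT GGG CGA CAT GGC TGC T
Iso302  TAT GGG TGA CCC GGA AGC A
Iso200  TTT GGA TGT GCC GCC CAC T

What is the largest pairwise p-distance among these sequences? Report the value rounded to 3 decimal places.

Pairwise Hamming distances:
  Iso266 vs Iso392: 4
  Iso266 vs Iso302: 2
  Iso266 vs Iso200: 7
  Iso392 vs Iso302: 6
  Iso392 vs Iso200: 10
  Iso302 vs Iso200: 9
The largest is 10 mismatches, between Iso392 and Iso200; p = 10/19 = 0.526.

0.526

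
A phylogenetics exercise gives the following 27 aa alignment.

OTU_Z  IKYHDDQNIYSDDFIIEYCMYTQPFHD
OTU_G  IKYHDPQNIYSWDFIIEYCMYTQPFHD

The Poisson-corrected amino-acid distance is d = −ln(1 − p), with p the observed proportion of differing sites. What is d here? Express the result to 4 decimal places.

Differing sites — 6:D/P; 12:D/W.
p = 2/27 = 0.074074.
d = −ln(1 − 0.074074) = −ln(0.925926) = 0.0770.

0.0770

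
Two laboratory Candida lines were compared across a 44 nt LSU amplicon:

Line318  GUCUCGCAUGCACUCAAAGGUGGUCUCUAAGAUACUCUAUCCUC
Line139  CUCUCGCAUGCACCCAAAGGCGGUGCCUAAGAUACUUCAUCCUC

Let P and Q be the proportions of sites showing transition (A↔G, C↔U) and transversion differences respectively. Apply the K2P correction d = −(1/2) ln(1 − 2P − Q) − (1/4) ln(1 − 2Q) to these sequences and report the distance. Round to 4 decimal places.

Mismatches occur at site 1 (G↔C, transversion), site 14 (U↔C, transition), site 21 (U↔C, transition), site 25 (C↔G, transversion), site 26 (U↔C, transition), site 37 (C↔U, transition), site 38 (U↔C, transition).
Of the 7 differences, 5 transitions and 2 transversions over 44 sites: P = 5/44 = 0.113636, Q = 2/44 = 0.045455.
d = −0.5·ln(0.727273) − 0.25·ln(0.909090) = −0.5·(-0.318453) − 0.25·(-0.095311) = 0.1831.

0.1831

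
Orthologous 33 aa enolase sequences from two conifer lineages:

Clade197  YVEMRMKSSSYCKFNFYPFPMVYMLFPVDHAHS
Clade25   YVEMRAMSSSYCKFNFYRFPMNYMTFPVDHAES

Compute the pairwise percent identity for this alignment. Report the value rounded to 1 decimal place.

Differing sites — 6:M/A; 7:K/M; 18:P/R; 22:V/N; 25:L/T; 32:H/E.
27 of the 33 sites match, so the percent identity is 27/33 × 100 = 81.8%.

81.8%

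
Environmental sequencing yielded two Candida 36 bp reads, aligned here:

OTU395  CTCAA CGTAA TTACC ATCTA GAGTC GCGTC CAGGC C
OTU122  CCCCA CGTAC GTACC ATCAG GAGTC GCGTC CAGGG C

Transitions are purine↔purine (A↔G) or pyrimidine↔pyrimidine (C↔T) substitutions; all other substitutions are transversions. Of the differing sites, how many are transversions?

5

Mismatches occur at site 2 (T→C, transition), site 4 (A→C, transversion), site 10 (A→C, transversion), site 11 (T→G, transversion), site 19 (T→A, transversion), site 20 (A→G, transition), site 35 (C→G, transversion).
Of the 7 differences, 2 transitions and 5 transversions, so the answer is 5.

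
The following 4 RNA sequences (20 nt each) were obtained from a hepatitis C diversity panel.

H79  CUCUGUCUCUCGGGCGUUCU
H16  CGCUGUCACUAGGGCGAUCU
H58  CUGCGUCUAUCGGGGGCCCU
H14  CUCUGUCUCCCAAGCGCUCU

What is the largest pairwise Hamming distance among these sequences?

9

Pairwise Hamming distances:
  H79 vs H16: 4
  H79 vs H58: 6
  H79 vs H14: 4
  H16 vs H58: 9
  H16 vs H14: 7
  H58 vs H14: 8
The largest is 9, between H16 and H58.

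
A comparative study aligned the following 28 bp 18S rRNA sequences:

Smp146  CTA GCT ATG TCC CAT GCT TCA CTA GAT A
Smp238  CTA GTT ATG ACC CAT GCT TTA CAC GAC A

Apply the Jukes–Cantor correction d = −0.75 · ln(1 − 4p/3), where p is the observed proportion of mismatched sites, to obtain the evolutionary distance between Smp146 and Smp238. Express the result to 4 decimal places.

Mismatches occur at site 5 (C/T), site 10 (T/A), site 20 (C/T), site 23 (T/A), site 24 (A/C), site 27 (T/C).
p = 6/28 = 0.214286.
d = −0.75 · ln(1 − (4/3)·0.214286) = −0.75 · ln(0.714285) = −0.75 · (-0.336473) = 0.2524.

0.2524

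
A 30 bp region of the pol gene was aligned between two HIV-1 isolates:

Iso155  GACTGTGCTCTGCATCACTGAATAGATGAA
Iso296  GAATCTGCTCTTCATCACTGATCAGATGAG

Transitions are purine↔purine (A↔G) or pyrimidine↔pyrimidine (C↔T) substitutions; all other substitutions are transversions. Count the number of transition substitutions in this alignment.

The sequences differ at positions 3 (C/A, transversion), 5 (G/C, transversion), 12 (G/T, transversion), 22 (A/T, transversion), 23 (T/C, transition), 30 (A/G, transition).
Of the 6 differences, 2 transitions and 4 transversions, so the answer is 2.

2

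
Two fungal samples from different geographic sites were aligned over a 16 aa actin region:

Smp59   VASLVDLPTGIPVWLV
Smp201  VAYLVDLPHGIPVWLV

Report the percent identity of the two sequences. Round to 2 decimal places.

Differing sites — 3:S/Y; 9:T/H.
14 of the 16 sites match, so the percent identity is 14/16 × 100 = 87.50%.

87.50%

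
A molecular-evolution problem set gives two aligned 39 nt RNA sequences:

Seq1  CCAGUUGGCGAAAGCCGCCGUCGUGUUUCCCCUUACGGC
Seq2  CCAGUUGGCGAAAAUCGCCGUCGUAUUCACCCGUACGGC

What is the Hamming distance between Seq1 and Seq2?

Mismatches occur at site 14 (G↔A), site 15 (C↔U), site 25 (G↔A), site 28 (U↔C), site 29 (C↔A), site 33 (U↔G).
That gives 6 mismatches out of 39 aligned sites, so the Hamming distance is 6.

6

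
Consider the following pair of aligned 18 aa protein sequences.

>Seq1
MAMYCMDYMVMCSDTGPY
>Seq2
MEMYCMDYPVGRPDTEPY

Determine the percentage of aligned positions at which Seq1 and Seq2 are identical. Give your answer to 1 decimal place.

66.7%

Differing sites — 2:A/E; 9:M/P; 11:M/G; 12:C/R; 13:S/P; 16:G/E.
12 of the 18 sites match, so the percent identity is 12/18 × 100 = 66.7%.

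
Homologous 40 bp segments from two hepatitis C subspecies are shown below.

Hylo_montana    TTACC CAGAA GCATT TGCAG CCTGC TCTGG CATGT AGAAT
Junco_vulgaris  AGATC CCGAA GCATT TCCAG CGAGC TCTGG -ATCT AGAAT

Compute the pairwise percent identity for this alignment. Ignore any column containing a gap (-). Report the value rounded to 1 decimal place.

Excluding the 1 gap column leaves 39 comparable sites.
Mismatches occur at site 1 (T↔A), site 2 (T↔G), site 4 (C↔T), site 7 (A↔C), site 17 (G↔C), site 22 (C↔G), site 23 (T↔A), site 34 (G↔C).
31 of the 39 comparable sites match, so the percent identity is 31/39 × 100 = 79.5%.

79.5%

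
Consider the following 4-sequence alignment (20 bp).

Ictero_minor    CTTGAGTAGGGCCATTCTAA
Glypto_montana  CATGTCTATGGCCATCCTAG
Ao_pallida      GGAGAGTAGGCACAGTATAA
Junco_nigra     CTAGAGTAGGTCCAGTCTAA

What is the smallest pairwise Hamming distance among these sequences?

Pairwise Hamming distances:
  Ictero_minor vs Glypto_montana: 6
  Ictero_minor vs Ao_pallida: 7
  Ictero_minor vs Junco_nigra: 3
  Glypto_montana vs Ao_pallida: 12
  Glypto_montana vs Junco_nigra: 9
  Ao_pallida vs Junco_nigra: 5
The smallest is 3, between Ictero_minor and Junco_nigra.

3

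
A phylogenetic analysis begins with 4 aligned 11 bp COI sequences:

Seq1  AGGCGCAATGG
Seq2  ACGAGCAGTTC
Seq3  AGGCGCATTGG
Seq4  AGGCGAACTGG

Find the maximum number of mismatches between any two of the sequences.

6

Pairwise Hamming distances:
  Seq1 vs Seq2: 5
  Seq1 vs Seq3: 1
  Seq1 vs Seq4: 2
  Seq2 vs Seq3: 5
  Seq2 vs Seq4: 6
  Seq3 vs Seq4: 2
The largest is 6, between Seq2 and Seq4.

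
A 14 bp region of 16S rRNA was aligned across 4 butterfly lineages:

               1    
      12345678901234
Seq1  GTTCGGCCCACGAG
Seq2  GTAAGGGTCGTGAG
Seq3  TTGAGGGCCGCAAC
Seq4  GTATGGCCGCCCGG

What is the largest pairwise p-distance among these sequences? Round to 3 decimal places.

Pairwise Hamming distances:
  Seq1 vs Seq2: 6
  Seq1 vs Seq3: 7
  Seq1 vs Seq4: 6
  Seq2 vs Seq3: 6
  Seq2 vs Seq4: 8
  Seq3 vs Seq4: 9
The largest is 9 mismatches, between Seq3 and Seq4; p = 9/14 = 0.643.

0.643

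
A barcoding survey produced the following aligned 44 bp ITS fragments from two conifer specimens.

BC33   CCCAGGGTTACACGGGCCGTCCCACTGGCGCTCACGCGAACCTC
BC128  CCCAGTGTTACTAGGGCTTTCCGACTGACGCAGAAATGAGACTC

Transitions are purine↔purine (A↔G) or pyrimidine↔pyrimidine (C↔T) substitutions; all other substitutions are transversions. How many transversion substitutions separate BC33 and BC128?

The sequences differ at positions 6 (G/T, transversion), 12 (A/T, transversion), 13 (C/A, transversion), 18 (C/T, transition), 19 (G/T, transversion), 23 (C/G, transversion), 28 (G/A, transition), 32 (T/A, transversion), 33 (C/G, transversion), 35 (C/A, transversion), 36 (G/A, transition), 37 (C/T, transition), 40 (A/G, transition), 41 (C/A, transversion).
Of the 14 differences, 5 transitions and 9 transversions, so the answer is 9.

9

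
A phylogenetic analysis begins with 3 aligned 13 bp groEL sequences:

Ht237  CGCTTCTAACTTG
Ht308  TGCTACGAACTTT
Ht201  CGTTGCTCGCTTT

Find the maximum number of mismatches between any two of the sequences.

6

Pairwise Hamming distances:
  Ht237 vs Ht308: 4
  Ht237 vs Ht201: 5
  Ht308 vs Ht201: 6
The largest is 6, between Ht308 and Ht201.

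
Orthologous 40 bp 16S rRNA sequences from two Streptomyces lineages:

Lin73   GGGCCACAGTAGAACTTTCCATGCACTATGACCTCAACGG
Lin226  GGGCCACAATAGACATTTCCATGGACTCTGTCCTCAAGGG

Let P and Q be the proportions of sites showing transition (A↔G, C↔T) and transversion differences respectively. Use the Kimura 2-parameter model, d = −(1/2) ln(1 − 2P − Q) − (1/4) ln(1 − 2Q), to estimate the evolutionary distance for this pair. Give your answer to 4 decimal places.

Differing sites — 9:G/A (Ti); 14:A/C (Tv); 15:C/A (Tv); 24:C/G (Tv); 28:A/C (Tv); 31:A/T (Tv); 38:C/G (Tv).
Of the 7 differences, 1 transition and 6 transversions over 40 sites: P = 1/40 = 0.025000, Q = 6/40 = 0.150000.
d = −0.5·ln(0.800000) − 0.25·ln(0.700000) = −0.5·(-0.223144) − 0.25·(-0.356675) = 0.2007.

0.2007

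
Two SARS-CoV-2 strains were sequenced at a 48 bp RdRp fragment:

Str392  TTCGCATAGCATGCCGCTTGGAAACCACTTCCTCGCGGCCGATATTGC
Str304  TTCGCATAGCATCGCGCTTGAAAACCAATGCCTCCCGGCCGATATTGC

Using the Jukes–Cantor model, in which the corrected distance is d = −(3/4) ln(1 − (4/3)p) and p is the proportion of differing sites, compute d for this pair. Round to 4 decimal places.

Differing sites — 13:G/C; 14:C/G; 21:G/A; 28:C/A; 30:T/G; 35:G/C.
p = 6/48 = 0.125000.
d = −0.75 · ln(1 − (4/3)·0.125000) = −0.75 · ln(0.833333) = −0.75 · (-0.182322) = 0.1367.

0.1367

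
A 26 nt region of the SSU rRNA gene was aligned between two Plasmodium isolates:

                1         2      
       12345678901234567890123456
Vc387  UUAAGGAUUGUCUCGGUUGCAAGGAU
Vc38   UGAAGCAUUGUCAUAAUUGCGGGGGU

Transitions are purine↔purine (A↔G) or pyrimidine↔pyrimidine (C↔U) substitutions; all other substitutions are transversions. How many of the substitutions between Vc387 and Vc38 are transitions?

6

Differing sites — 2:U/G (Tv); 6:G/C (Tv); 13:U/A (Tv); 14:C/U (Ti); 15:G/A (Ti); 16:G/A (Ti); 21:A/G (Ti); 22:A/G (Ti); 25:A/G (Ti).
Of the 9 differences, 6 transitions and 3 transversions, so the answer is 6.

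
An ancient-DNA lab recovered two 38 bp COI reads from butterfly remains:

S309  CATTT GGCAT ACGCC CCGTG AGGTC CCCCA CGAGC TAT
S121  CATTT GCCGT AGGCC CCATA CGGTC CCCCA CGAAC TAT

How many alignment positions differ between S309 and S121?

Mismatches occur at site 7 (G/C), site 9 (A/G), site 12 (C/G), site 18 (G/A), site 20 (G/A), site 21 (A/C), site 34 (G/A).
That gives 7 mismatches out of 38 aligned sites, so the Hamming distance is 7.

7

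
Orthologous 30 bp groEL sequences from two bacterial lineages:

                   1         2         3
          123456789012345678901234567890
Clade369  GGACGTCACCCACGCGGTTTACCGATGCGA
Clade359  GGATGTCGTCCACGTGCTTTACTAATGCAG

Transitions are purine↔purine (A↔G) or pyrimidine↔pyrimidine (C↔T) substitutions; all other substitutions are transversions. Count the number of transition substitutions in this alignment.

Mismatches occur at site 4 (C/T, transition), site 8 (A/G, transition), site 9 (C/T, transition), site 15 (C/T, transition), site 17 (G/C, transversion), site 23 (C/T, transition), site 24 (G/A, transition), site 29 (G/A, transition), site 30 (A/G, transition).
Of the 9 differences, 8 transitions and 1 transversion, so the answer is 8.

8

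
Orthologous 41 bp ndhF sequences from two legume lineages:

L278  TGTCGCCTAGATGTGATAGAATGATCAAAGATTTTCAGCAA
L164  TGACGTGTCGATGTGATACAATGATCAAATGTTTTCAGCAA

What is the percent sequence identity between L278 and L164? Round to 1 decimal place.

The sequences differ at positions 3 (T/A), 6 (C/T), 7 (C/G), 9 (A/C), 19 (G/C), 30 (G/T), 31 (A/G).
34 of the 41 sites match, so the percent identity is 34/41 × 100 = 82.9%.

82.9%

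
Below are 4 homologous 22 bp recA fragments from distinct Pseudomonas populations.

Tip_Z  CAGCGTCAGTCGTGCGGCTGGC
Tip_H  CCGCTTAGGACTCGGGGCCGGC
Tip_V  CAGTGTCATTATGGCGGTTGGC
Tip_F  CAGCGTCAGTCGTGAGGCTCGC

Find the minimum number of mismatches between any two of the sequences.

Pairwise Hamming distances:
  Tip_Z vs Tip_H: 9
  Tip_Z vs Tip_V: 6
  Tip_Z vs Tip_F: 2
  Tip_H vs Tip_V: 12
  Tip_H vs Tip_F: 10
  Tip_V vs Tip_F: 8
The smallest is 2, between Tip_Z and Tip_F.

2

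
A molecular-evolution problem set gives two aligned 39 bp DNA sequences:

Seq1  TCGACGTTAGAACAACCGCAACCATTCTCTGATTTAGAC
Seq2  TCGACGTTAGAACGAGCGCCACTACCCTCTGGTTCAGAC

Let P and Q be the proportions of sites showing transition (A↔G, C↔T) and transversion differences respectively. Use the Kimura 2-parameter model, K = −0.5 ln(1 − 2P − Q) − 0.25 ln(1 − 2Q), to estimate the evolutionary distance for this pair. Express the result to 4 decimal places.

The sequences differ at positions 14 (A/G, transition), 16 (C/G, transversion), 20 (A/C, transversion), 23 (C/T, transition), 25 (T/C, transition), 26 (T/C, transition), 32 (A/G, transition), 35 (T/C, transition).
Of the 8 differences, 6 transitions and 2 transversions over 39 sites: P = 6/39 = 0.153846, Q = 2/39 = 0.051282.
d = −0.5·ln(0.641026) − 0.25·ln(0.897436) = −0.5·(-0.444685) − 0.25·(-0.108213) = 0.2494.

0.2494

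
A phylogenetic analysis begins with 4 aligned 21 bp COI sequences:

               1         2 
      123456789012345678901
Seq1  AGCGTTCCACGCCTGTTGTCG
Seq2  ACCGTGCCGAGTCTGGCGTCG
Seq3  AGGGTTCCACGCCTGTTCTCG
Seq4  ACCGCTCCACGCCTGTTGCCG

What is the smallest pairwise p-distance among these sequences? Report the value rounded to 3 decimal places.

Pairwise Hamming distances:
  Seq1 vs Seq2: 7
  Seq1 vs Seq3: 2
  Seq1 vs Seq4: 3
  Seq2 vs Seq3: 9
  Seq2 vs Seq4: 8
  Seq3 vs Seq4: 5
The smallest is 2 mismatches, between Seq1 and Seq3; p = 2/21 = 0.095.

0.095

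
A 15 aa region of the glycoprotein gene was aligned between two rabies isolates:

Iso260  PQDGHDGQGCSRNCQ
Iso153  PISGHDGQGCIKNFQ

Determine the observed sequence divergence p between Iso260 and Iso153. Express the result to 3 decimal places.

Differing sites — 2:Q/I; 3:D/S; 11:S/I; 12:R/K; 14:C/F.
There are 5 differences over 15 sites, so p = 5/15 = 0.333.

0.333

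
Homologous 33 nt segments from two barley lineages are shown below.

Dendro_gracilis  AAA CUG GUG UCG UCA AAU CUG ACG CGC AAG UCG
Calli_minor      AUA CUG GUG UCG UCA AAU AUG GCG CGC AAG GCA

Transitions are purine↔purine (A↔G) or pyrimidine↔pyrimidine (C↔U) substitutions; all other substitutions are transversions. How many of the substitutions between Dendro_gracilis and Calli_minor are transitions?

2

Mismatches occur at site 2 (A/U, transversion), site 19 (C/A, transversion), site 22 (A/G, transition), site 31 (U/G, transversion), site 33 (G/A, transition).
Of the 5 differences, 2 transitions and 3 transversions, so the answer is 2.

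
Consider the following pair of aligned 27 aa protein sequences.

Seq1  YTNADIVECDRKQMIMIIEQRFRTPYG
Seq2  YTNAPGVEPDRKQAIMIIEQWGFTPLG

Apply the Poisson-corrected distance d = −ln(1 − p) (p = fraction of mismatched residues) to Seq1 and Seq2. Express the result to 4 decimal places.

0.3514

Mismatches occur at site 5 (D/P), site 6 (I/G), site 9 (C/P), site 14 (M/A), site 21 (R/W), site 22 (F/G), site 23 (R/F), site 26 (Y/L).
p = 8/27 = 0.296296.
d = −ln(1 − 0.296296) = −ln(0.703704) = 0.3514.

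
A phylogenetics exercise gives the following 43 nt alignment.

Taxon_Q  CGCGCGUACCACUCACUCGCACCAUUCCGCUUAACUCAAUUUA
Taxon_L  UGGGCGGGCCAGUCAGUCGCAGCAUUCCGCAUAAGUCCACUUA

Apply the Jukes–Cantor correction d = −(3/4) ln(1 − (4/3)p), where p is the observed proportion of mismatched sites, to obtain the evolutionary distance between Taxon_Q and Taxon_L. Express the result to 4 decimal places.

0.3129

Mismatches occur at site 1 (C↔U), site 3 (C↔G), site 7 (U↔G), site 8 (A↔G), site 12 (C↔G), site 16 (C↔G), site 22 (C↔G), site 31 (U↔A), site 35 (C↔G), site 38 (A↔C), site 40 (U↔C).
p = 11/43 = 0.255814.
d = −0.75 · ln(1 − (4/3)·0.255814) = −0.75 · ln(0.658915) = −0.75 · (-0.417161) = 0.3129.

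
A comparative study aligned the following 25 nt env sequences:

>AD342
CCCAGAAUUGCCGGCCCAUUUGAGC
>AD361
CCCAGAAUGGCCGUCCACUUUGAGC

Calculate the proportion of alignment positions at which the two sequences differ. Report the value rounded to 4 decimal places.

0.1600

Differing sites — 9:U/G; 14:G/U; 17:C/A; 18:A/C.
There are 4 differences over 25 sites, so p = 4/25 = 0.1600.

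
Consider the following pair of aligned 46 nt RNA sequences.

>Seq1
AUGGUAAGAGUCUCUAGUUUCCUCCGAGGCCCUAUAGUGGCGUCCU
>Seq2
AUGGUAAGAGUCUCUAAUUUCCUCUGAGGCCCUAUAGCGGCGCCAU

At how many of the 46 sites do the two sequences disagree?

The sequences differ at positions 17 (G/A), 25 (C/U), 38 (U/C), 43 (U/C), 45 (C/A).
That gives 5 mismatches out of 46 aligned sites, so the Hamming distance is 5.

5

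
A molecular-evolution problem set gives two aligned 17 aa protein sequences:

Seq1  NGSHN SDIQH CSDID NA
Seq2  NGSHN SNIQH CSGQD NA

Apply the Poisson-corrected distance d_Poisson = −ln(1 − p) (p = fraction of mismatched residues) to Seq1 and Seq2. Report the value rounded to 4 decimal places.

Differing sites — 7:D/N; 13:D/G; 14:I/Q.
p = 3/17 = 0.176471.
d = −ln(1 − 0.176471) = −ln(0.823529) = 0.1942.

0.1942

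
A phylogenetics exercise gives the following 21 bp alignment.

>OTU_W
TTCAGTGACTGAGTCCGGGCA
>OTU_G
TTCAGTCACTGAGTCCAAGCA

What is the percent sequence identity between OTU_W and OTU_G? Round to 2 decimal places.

85.71%

Differing sites — 7:G/C; 17:G/A; 18:G/A.
18 of the 21 sites match, so the percent identity is 18/21 × 100 = 85.71%.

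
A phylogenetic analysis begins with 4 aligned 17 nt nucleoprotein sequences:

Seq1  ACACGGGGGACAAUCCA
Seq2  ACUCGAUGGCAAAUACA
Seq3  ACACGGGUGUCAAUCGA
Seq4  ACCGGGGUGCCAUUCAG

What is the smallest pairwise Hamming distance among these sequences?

3

Pairwise Hamming distances:
  Seq1 vs Seq2: 6
  Seq1 vs Seq3: 3
  Seq1 vs Seq4: 7
  Seq2 vs Seq3: 8
  Seq2 vs Seq4: 10
  Seq3 vs Seq4: 6
The smallest is 3, between Seq1 and Seq3.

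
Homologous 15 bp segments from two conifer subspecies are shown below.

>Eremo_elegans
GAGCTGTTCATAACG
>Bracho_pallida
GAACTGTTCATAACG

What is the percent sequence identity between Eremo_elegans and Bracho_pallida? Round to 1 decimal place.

Differing sites — 3:G/A.
14 of the 15 sites match, so the percent identity is 14/15 × 100 = 93.3%.

93.3%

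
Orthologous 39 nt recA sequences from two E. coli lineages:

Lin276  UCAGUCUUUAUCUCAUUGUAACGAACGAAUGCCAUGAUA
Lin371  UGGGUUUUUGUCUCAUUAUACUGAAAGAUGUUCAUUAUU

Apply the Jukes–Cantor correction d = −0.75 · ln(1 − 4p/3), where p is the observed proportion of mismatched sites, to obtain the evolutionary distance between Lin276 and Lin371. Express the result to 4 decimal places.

Differing sites — 2:C/G; 3:A/G; 6:C/U; 10:A/G; 18:G/A; 21:A/C; 22:C/U; 26:C/A; 29:A/U; 30:U/G; 31:G/U; 32:C/U; 36:G/U; 39:A/U.
p = 14/39 = 0.358974.
d = −0.75 · ln(1 − (4/3)·0.358974) = −0.75 · ln(0.521368) = −0.75 · (-0.651299) = 0.4885.

0.4885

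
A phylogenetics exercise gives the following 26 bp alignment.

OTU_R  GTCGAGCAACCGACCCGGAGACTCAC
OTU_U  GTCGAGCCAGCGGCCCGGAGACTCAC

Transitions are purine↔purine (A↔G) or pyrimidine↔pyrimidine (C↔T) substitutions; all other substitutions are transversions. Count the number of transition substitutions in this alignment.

Differing sites — 8:A/C (Tv); 10:C/G (Tv); 13:A/G (Ti).
Of the 3 differences, 1 transition and 2 transversions, so the answer is 1.

1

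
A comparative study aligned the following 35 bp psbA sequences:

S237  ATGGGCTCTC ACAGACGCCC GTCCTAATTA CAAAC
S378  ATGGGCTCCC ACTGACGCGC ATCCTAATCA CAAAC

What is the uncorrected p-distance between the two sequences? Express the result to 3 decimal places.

The sequences differ at positions 9 (T/C), 13 (A/T), 19 (C/G), 21 (G/A), 29 (T/C).
There are 5 differences over 35 sites, so p = 5/35 = 0.143.

0.143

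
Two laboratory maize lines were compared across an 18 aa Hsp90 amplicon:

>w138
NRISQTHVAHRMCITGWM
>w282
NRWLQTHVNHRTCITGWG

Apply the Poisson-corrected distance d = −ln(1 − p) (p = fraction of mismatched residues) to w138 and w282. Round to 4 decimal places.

0.3254

The sequences differ at positions 3 (I/W), 4 (S/L), 9 (A/N), 12 (M/T), 18 (M/G).
p = 5/18 = 0.277778.
d = −ln(1 − 0.277778) = −ln(0.722222) = 0.3254.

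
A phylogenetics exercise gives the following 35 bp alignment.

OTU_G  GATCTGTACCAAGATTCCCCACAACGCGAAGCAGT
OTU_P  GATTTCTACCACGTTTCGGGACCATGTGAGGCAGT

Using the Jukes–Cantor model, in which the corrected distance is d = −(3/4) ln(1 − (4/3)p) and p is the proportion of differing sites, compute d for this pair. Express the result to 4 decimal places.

0.4073

Mismatches occur at site 4 (C/T), site 6 (G/C), site 12 (A/C), site 14 (A/T), site 18 (C/G), site 19 (C/G), site 20 (C/G), site 23 (A/C), site 25 (C/T), site 27 (C/T), site 30 (A/G).
p = 11/35 = 0.314286.
d = −0.75 · ln(1 − (4/3)·0.314286) = −0.75 · ln(0.580952) = −0.75 · (-0.543087) = 0.4073.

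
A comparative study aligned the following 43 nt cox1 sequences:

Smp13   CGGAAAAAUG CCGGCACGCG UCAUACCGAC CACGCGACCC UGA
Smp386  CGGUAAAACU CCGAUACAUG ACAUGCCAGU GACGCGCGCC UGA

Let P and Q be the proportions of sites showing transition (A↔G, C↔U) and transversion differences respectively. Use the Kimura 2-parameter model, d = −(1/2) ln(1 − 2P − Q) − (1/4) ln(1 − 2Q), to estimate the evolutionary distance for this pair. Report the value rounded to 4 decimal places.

Mismatches occur at site 4 (A/U, transversion), site 9 (U/C, transition), site 10 (G/U, transversion), site 14 (G/A, transition), site 15 (C/U, transition), site 18 (G/A, transition), site 19 (C/U, transition), site 21 (U/A, transversion), site 25 (A/G, transition), site 28 (G/A, transition), site 29 (A/G, transition), site 30 (C/U, transition), site 31 (C/G, transversion), site 37 (A/C, transversion), site 38 (C/G, transversion).
Of the 15 differences, 9 transitions and 6 transversions over 43 sites: P = 9/43 = 0.209302, Q = 6/43 = 0.139535.
d = −0.5·ln(0.441861) − 0.25·ln(0.720930) = −0.5·(-0.816760) − 0.25·(-0.327213) = 0.4902.

0.4902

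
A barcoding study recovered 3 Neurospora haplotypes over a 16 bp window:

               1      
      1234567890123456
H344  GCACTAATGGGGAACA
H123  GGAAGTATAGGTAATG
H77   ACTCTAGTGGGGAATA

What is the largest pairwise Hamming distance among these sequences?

10

Pairwise Hamming distances:
  H344 vs H123: 8
  H344 vs H77: 4
  H123 vs H77: 10
The largest is 10, between H123 and H77.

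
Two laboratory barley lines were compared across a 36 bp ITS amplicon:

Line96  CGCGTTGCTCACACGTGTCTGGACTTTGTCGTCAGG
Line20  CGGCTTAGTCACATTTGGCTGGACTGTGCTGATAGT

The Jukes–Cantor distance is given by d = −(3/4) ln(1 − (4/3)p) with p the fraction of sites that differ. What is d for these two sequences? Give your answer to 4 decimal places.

Differing sites — 3:C/G; 4:G/C; 7:G/A; 8:C/G; 14:C/T; 15:G/T; 18:T/G; 26:T/G; 29:T/C; 30:C/T; 32:T/A; 33:C/T; 36:G/T.
p = 13/36 = 0.361111.
d = −0.75 · ln(1 − (4/3)·0.361111) = −0.75 · ln(0.518519) = −0.75 · (-0.656779) = 0.4926.

0.4926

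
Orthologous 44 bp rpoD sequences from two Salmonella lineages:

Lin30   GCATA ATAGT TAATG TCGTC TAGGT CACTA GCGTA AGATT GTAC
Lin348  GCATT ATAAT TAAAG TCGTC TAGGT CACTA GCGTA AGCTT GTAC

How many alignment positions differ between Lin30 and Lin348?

4

Differing sites — 5:A/T; 9:G/A; 14:T/A; 38:A/C.
That gives 4 mismatches out of 44 aligned sites, so the Hamming distance is 4.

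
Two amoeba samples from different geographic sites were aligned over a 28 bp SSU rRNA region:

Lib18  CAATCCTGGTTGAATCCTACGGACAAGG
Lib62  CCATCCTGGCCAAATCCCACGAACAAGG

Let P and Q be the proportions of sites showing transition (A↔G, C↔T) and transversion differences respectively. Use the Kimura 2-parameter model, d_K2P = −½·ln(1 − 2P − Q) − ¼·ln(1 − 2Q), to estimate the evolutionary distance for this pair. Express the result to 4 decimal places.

0.2680

Mismatches occur at site 2 (A↔C, transversion), site 10 (T↔C, transition), site 11 (T↔C, transition), site 12 (G↔A, transition), site 18 (T↔C, transition), site 22 (G↔A, transition).
Of the 6 differences, 5 transitions and 1 transversion over 28 sites: P = 5/28 = 0.178571, Q = 1/28 = 0.035714.
d = −0.5·ln(0.607144) − 0.25·ln(0.928572) = −0.5·(-0.498989) − 0.25·(-0.074107) = 0.2680.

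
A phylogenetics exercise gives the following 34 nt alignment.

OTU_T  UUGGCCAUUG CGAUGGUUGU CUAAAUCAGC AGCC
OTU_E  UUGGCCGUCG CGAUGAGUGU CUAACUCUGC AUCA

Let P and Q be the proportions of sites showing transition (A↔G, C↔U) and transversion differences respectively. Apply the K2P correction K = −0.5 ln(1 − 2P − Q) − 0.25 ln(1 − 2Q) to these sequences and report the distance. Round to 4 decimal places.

0.2825

Differing sites — 7:A/G (Ti); 9:U/C (Ti); 16:G/A (Ti); 17:U/G (Tv); 25:A/C (Tv); 28:A/U (Tv); 32:G/U (Tv); 34:C/A (Tv).
Of the 8 differences, 3 transitions and 5 transversions over 34 sites: P = 3/34 = 0.088235, Q = 5/34 = 0.147059.
d = −0.5·ln(0.676471) − 0.25·ln(0.705882) = −0.5·(-0.390866) − 0.25·(-0.348307) = 0.2825.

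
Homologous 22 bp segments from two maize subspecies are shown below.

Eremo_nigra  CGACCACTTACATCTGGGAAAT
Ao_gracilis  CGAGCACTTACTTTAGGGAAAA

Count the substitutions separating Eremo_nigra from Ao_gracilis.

Differing sites — 4:C/G; 12:A/T; 14:C/T; 15:T/A; 22:T/A.
That gives 5 mismatches out of 22 aligned sites, so the Hamming distance is 5.

5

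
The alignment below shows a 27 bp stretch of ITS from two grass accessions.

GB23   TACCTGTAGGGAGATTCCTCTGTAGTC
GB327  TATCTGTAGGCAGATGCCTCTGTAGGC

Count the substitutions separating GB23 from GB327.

Mismatches occur at site 3 (C/T), site 11 (G/C), site 16 (T/G), site 26 (T/G).
That gives 4 mismatches out of 27 aligned sites, so the Hamming distance is 4.

4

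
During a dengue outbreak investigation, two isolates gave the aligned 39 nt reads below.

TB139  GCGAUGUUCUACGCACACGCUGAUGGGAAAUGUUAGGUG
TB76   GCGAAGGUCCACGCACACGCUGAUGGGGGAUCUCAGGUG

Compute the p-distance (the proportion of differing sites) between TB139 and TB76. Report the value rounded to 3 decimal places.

0.179

Mismatches occur at site 5 (U→A), site 7 (U→G), site 10 (U→C), site 28 (A→G), site 29 (A→G), site 32 (G→C), site 34 (U→C).
There are 7 differences over 39 sites, so p = 7/39 = 0.179.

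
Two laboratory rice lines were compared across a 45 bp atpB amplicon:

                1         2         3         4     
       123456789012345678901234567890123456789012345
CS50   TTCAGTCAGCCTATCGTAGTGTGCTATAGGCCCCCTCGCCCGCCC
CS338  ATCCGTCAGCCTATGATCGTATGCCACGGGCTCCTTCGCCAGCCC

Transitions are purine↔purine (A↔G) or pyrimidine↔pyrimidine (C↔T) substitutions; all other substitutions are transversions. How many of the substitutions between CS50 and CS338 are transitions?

Mismatches occur at site 1 (T↔A, transversion), site 4 (A↔C, transversion), site 15 (C↔G, transversion), site 16 (G↔A, transition), site 18 (A↔C, transversion), site 21 (G↔A, transition), site 25 (T↔C, transition), site 27 (T↔C, transition), site 28 (A↔G, transition), site 32 (C↔T, transition), site 35 (C↔T, transition), site 41 (C↔A, transversion).
Of the 12 differences, 7 transitions and 5 transversions, so the answer is 7.

7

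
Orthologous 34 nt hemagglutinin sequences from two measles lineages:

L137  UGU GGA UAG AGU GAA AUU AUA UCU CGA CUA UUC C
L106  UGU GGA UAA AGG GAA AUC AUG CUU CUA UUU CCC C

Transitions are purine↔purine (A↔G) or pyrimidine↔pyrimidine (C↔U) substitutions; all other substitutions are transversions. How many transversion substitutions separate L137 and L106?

Differing sites — 9:G/A (Ti); 12:U/G (Tv); 18:U/C (Ti); 21:A/G (Ti); 22:U/C (Ti); 23:C/U (Ti); 26:G/U (Tv); 28:C/U (Ti); 30:A/U (Tv); 31:U/C (Ti); 32:U/C (Ti).
Of the 11 differences, 8 transitions and 3 transversions, so the answer is 3.

3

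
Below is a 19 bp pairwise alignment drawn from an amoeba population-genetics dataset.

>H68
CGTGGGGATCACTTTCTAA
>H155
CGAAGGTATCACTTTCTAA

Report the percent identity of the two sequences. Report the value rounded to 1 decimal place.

Mismatches occur at site 3 (T→A), site 4 (G→A), site 7 (G→T).
16 of the 19 sites match, so the percent identity is 16/19 × 100 = 84.2%.

84.2%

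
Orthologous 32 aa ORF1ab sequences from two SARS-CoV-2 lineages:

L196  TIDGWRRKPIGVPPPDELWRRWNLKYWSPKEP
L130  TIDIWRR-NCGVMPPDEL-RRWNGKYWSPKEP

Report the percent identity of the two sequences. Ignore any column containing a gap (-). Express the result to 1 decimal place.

Excluding the 2 gap columns leaves 30 comparable sites.
Differing sites — 4:G/I; 9:P/N; 10:I/C; 13:P/M; 24:L/G.
25 of the 30 comparable sites match, so the percent identity is 25/30 × 100 = 83.3%.

83.3%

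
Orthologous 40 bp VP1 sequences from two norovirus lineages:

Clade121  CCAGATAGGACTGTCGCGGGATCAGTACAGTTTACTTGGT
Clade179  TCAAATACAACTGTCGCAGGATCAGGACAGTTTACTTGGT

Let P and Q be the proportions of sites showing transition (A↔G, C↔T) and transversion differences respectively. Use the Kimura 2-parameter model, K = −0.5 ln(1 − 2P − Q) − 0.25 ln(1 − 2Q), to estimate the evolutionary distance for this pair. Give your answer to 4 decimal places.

Differing sites — 1:C/T (Ti); 4:G/A (Ti); 8:G/C (Tv); 9:G/A (Ti); 18:G/A (Ti); 26:T/G (Tv).
Of the 6 differences, 4 transitions and 2 transversions over 40 sites: P = 4/40 = 0.100000, Q = 2/40 = 0.050000.
d = −0.5·ln(0.750000) − 0.25·ln(0.900000) = −0.5·(-0.287682) − 0.25·(-0.105361) = 0.1702.

0.1702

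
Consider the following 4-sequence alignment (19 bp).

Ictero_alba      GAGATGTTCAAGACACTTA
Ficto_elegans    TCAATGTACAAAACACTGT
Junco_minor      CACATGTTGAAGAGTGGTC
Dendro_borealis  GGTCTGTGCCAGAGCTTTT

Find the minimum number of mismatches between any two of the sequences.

7

Pairwise Hamming distances:
  Ictero_alba vs Ficto_elegans: 7
  Ictero_alba vs Junco_minor: 8
  Ictero_alba vs Dendro_borealis: 9
  Ficto_elegans vs Junco_minor: 12
  Ficto_elegans vs Dendro_borealis: 11
  Junco_minor vs Dendro_borealis: 11
The smallest is 7, between Ictero_alba and Ficto_elegans.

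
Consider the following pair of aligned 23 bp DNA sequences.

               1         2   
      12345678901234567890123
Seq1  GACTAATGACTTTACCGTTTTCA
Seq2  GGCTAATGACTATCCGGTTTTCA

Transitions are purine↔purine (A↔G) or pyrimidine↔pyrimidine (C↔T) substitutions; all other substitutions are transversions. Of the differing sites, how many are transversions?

3

Differing sites — 2:A/G (Ti); 12:T/A (Tv); 14:A/C (Tv); 16:C/G (Tv).
Of the 4 differences, 1 transition and 3 transversions, so the answer is 3.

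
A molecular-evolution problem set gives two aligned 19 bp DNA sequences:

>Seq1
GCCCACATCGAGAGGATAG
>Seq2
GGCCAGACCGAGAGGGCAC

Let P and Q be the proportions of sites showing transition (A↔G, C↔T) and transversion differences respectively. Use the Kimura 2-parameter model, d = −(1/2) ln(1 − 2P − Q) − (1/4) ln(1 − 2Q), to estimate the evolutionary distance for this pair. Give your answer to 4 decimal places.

0.4158

The sequences differ at positions 2 (C/G, transversion), 6 (C/G, transversion), 8 (T/C, transition), 16 (A/G, transition), 17 (T/C, transition), 19 (G/C, transversion).
Of the 6 differences, 3 transitions and 3 transversions over 19 sites: P = 3/19 = 0.157895, Q = 3/19 = 0.157895.
d = −0.5·ln(0.526315) − 0.25·ln(0.684210) = −0.5·(-0.641855) − 0.25·(-0.379490) = 0.4158.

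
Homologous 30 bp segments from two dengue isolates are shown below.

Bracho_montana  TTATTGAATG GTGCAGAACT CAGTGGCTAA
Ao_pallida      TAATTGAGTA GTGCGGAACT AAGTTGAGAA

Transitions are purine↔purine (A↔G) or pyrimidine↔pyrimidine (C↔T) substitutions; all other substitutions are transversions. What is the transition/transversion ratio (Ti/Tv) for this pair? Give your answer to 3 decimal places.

0.600

Mismatches occur at site 2 (T↔A, transversion), site 8 (A↔G, transition), site 10 (G↔A, transition), site 15 (A↔G, transition), site 21 (C↔A, transversion), site 25 (G↔T, transversion), site 27 (C↔A, transversion), site 28 (T↔G, transversion).
Of the 8 differences, 3 transitions and 5 transversions, so Ti/Tv = 3/5 = 0.600.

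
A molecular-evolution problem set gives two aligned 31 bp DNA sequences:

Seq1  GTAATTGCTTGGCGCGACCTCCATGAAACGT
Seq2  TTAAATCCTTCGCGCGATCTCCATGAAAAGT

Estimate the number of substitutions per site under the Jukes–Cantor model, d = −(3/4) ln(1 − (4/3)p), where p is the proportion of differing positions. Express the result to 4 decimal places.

Mismatches occur at site 1 (G→T), site 5 (T→A), site 7 (G→C), site 11 (G→C), site 18 (C→T), site 29 (C→A).
p = 6/31 = 0.193548.
d = −0.75 · ln(1 − (4/3)·0.193548) = −0.75 · ln(0.741936) = −0.75 · (-0.298492) = 0.2239.

0.2239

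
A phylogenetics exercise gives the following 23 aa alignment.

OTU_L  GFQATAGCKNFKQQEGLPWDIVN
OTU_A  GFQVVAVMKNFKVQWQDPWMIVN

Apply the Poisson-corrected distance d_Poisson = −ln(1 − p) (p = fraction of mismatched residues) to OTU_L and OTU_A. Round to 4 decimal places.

0.4964

Mismatches occur at site 4 (A↔V), site 5 (T↔V), site 7 (G↔V), site 8 (C↔M), site 13 (Q↔V), site 15 (E↔W), site 16 (G↔Q), site 17 (L↔D), site 20 (D↔M).
p = 9/23 = 0.391304.
d = −ln(1 − 0.391304) = −ln(0.608696) = 0.4964.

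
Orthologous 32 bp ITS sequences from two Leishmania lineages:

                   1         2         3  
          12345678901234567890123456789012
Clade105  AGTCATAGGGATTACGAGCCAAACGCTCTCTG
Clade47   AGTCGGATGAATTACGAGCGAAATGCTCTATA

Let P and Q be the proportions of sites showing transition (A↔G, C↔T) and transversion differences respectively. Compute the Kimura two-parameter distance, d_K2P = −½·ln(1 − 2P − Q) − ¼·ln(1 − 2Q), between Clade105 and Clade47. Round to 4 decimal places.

0.3069

Differing sites — 5:A/G (Ti); 6:T/G (Tv); 8:G/T (Tv); 10:G/A (Ti); 20:C/G (Tv); 24:C/T (Ti); 30:C/A (Tv); 32:G/A (Ti).
Of the 8 differences, 4 transitions and 4 transversions over 32 sites: P = 4/32 = 0.125000, Q = 4/32 = 0.125000.
d = −0.5·ln(0.625000) − 0.25·ln(0.750000) = −0.5·(-0.470004) − 0.25·(-0.287682) = 0.3069.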